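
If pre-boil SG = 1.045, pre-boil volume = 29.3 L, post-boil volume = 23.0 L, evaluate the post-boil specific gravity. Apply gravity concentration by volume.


SG_post = 1 + (SG_pre − 1)·V_pre/V_post
pts_pre = (1.045 − 1)·1000 = 45.0000
pts_post = 45.0000·29.3/23.0 = 57.3261
SG_post = 1 + 57.3261/1000

1.0573


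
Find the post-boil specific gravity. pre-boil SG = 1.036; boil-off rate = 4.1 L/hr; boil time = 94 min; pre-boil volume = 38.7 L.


V_post = V_pre − rate·(t/60);  SG_post = 1 + (SG_pre−1)·V_pre/V_post
V_post = 38.7 − 4.1·(94/60) = 32.2767
SG_post = 1 + (1.036 − 1)·38.7/32.2767

1.0432


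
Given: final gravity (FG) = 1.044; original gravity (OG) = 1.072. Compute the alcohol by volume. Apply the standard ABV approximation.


ABV = (OG − FG) · 131.25
ABV = (1.072 − 1.044) · 131.25

3.6750 % ABV


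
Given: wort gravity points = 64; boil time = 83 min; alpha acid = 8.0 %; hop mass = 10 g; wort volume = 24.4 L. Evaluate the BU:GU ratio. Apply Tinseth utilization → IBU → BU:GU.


U = 1.65·0.000125^(GP/1000)·(1−e^(−0.04t))/4.15;  IBU = (α/100)·m·U·1000/V;  BU:GU = IBU/GP
U = 1.65·0.000125^(64/1000)·(1−e^(−0.04·83))/4.15 = 0.2156
IBU = (8.0/100)·10·0.2156·1000/24.4 = 7.0688
BU:GU = 7.0688/64

0.1105


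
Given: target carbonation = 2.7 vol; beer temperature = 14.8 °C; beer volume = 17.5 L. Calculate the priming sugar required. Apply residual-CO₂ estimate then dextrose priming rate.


residual = 14.695·(0.01821 + 0.09011·e^(−0.04·T));  sugar = (target − residual)·4.0·V
residual = 14.695·(0.01821 + 0.09011·e^(−0.04·14.8)) = 1.0002
sugar = (2.7 − 1.0002)·4.0·17.5

118.9894 g


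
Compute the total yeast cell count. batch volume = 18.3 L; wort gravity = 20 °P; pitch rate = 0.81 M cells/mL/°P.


cells (billions) = rate · V_L · °P
cells = 0.81 · 18.3 · 20

296.4600 billion cells


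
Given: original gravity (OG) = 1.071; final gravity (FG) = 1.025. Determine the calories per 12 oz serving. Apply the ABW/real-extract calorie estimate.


ABW = (OG−FG)·131.25·0.79/FG;  °P = 259 − 259/SG (for OG→OE and FG→AE);  RE = 0.1808·OE + 0.8192·AE;  Cal = (6.9·ABW + 4·(RE−0.1))·FG·3.55
ABW = (1.071 − 1.025)·131.25·0.79/1.025 = 4.6533
OE = 259 − 259/1.071 = 17.1699 °P
AE = 259 − 259/1.025 = 6.3171 °P
RE = 0.1808·17.1699 + 0.8192·6.3171 = 8.2793 °P
Cal = (6.9·4.6533 + 4·(8.2793−0.1))·1.025·3.55

235.8812 kcal


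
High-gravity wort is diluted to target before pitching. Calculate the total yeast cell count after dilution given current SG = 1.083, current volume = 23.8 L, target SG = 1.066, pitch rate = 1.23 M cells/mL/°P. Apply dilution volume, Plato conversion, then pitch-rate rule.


V_w = V·((SG_c−1)/(SG_t−1)−1);  °P = 259 − 259/SG_t;  cells = rate·(V+V_w)·°P
V_w = 23.8·((1.083−1)/(1.066−1)−1) = 6.1303
V_final = 23.8 + 6.1303 = 29.9303
°P = 259 − 259/1.066 = 16.0356
cells = 1.23·29.9303·16.0356

590.3407 billion cells


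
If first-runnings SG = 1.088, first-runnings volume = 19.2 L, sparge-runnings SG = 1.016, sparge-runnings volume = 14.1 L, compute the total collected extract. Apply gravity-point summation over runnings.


total = Σ (SG_i − 1)·1000·V_i
first = (1.088 − 1)·1000·19.2 = 1689.6000
sparge = (1.016 − 1)·1000·14.1 = 225.6000
total = 1689.6000 + 225.6000

1915.2000 gravity·L


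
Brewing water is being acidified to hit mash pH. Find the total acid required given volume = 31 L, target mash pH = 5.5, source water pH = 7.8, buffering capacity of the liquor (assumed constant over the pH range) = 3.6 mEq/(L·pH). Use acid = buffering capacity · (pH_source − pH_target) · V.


acid = 3.6 · (7.8 − 5.5) · 31

256.6800 mEq


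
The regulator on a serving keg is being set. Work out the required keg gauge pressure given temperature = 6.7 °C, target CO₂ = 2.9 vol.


psi = vols/(0.01821 + 0.09011·e^(−0.04·T)) − 14.695
psi = 2.9/(0.01821 + 0.09011·e^(−0.04·6.7)) − 14.695

18.5864 psi


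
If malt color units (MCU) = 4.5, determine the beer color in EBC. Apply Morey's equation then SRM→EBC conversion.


SRM = 1.4922·MCU^0.6859;  EBC = SRM·1.97
SRM = 1.4922·4.5^0.6859 = 4.1866
EBC = 4.1866·1.97

8.2477 EBC


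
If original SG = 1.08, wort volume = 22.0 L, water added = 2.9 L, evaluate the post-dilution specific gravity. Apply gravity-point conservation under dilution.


SG_new = 1 + (SG_old − 1)·V_old/(V_old + V_water)
pts = (1.08 − 1)·1000·22.0/(22.0 + 2.9) = 70.6827
SG_new = 1 + 70.6827/1000

1.0707


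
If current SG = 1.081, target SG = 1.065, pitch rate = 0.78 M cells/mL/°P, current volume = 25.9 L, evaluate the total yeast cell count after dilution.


V_w = V·((SG_c−1)/(SG_t−1)−1);  °P = 259 − 259/SG_t;  cells = rate·(V+V_w)·°P
V_w = 25.9·((1.081−1)/(1.065−1)−1) = 6.3754
V_final = 25.9 + 6.3754 = 32.2754
°P = 259 − 259/1.065 = 15.8075
cells = 0.78·32.2754·15.8075

397.9509 billion cells


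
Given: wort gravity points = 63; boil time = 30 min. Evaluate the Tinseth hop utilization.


U = 1.65·0.000125^(GP/1000) · (1 − e^(−0.04·t))/4.15
bigness = 1.65·0.000125^(63/1000) = 0.9367
boil_factor = (1 − e^(−0.04·30))/4.15 = 0.1684
U = 0.9367 · 0.1684

0.1577


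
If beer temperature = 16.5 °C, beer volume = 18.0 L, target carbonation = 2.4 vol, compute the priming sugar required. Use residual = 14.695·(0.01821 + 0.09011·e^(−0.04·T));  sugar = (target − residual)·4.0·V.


residual = 14.695·(0.01821 + 0.09011·e^(−0.04·16.5)) = 0.9520
sugar = (2.4 − 0.9520)·4.0·18.0

104.2565 g


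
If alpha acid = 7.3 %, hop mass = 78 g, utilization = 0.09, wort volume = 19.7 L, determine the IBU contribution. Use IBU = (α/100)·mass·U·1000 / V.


IBU = (7.3/100)·78·0.09·1000 / 19.7

26.0132 IBU


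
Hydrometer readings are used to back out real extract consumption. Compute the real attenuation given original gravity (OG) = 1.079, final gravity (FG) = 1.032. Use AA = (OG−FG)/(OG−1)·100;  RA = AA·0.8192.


AA = (1.079 − 1.032)/(1.079 − 1)·100 = 59.4937
RA = 59.4937·0.8192

48.7372 %


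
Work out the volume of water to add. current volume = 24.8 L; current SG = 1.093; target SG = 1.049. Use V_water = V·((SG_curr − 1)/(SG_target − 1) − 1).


V_water = 24.8·((1.093 − 1)/(1.049 − 1) − 1)

22.2694 L


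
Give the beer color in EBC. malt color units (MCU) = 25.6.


SRM = 1.4922·MCU^0.6859;  EBC = SRM·1.97
SRM = 1.4922·25.6^0.6859 = 13.7955
EBC = 13.7955·1.97

27.1772 EBC


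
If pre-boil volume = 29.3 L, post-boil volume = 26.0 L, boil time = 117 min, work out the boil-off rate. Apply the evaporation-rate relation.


rate = (V_pre − V_post) / (t_min/60)
rate = (29.3 − 26.0) / (117/60)

1.6923 L/hr


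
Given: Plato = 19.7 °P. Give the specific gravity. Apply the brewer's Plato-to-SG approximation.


SG = 259/(259 − P)
SG = 259/(259 − 19.7)

1.0823


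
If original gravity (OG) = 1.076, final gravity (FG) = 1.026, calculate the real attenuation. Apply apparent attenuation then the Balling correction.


AA = (OG−FG)/(OG−1)·100;  RA = AA·0.8192
AA = (1.076 − 1.026)/(1.076 − 1)·100 = 65.7895
RA = 65.7895·0.8192

53.8947 %


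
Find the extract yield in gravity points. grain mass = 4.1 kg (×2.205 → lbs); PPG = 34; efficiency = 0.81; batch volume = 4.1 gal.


points = lbs × PPG × eff / vol
lbs = 4.1 × 2.205 = 9.0405
points = 9.0405 × 34 × 0.81 / 4.1

60.7257 points


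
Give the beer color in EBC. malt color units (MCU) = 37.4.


SRM = 1.4922·MCU^0.6859;  EBC = SRM·1.97
SRM = 1.4922·37.4^0.6859 = 17.8920
EBC = 17.8920·1.97

35.2473 EBC


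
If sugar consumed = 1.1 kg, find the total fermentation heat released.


Q = m_sugar · 590 kJ/kg
Q = 1.1 · 590

649.0000 kJ


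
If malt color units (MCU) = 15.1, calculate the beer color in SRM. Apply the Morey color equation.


SRM = 1.4922 · MCU^0.6859
SRM = 1.4922 · 15.1^0.6859

9.6048 SRM


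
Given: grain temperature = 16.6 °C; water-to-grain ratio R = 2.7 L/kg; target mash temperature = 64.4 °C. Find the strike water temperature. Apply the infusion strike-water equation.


T_strike = (0.41/R)·(T_mash − T_grain) + T_mash
T_strike = (0.41/2.7)·(64.4 − 16.6) + 64.4

71.6585 °C


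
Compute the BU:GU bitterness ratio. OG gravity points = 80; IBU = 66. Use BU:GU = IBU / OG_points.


BU:GU = 66 / 80

0.8250


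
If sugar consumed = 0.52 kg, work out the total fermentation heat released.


Q = m_sugar · 590 kJ/kg
Q = 0.52 · 590

306.8000 kJ


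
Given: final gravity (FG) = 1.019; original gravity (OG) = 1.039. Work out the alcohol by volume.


ABV = (OG − FG) · 131.25
ABV = (1.039 − 1.019) · 131.25

2.6250 % ABV


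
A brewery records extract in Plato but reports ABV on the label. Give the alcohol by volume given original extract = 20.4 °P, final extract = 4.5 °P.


SG = 259/(259 − P);  ABV = (OG − FG)·131.25
OG = 259/(259 − 20.4) = 1.0855
FG = 259/(259 − 4.5) = 1.0177
ABV = (1.0855 − 1.0177)·131.25

8.9010 % ABV


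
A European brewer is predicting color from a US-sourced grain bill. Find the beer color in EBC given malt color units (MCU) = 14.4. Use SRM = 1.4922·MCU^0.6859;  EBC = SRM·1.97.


SRM = 1.4922·14.4^0.6859 = 9.2971
EBC = 9.2971·1.97

18.3153 EBC


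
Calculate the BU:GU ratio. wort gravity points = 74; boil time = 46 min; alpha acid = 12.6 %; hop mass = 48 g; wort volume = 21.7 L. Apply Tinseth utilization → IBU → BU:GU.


U = 1.65·0.000125^(GP/1000)·(1−e^(−0.04t))/4.15;  IBU = (α/100)·m·U·1000/V;  BU:GU = IBU/GP
U = 1.65·0.000125^(74/1000)·(1−e^(−0.04·46))/4.15 = 0.1720
IBU = (12.6/100)·48·0.1720·1000/21.7 = 47.9346
BU:GU = 47.9346/74

0.6478


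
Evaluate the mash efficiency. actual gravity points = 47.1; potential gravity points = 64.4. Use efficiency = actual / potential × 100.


efficiency = 47.1 / 64.4 × 100

73.1366 %


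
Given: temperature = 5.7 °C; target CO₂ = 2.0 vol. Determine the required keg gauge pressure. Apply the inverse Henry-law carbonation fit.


psi = vols/(0.01821 + 0.09011·e^(−0.04·T)) − 14.695
psi = 2.0/(0.01821 + 0.09011·e^(−0.04·5.7)) − 14.695

7.5399 psi


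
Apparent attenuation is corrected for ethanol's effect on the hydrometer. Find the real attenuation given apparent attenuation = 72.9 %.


RA = AA · 0.8192
RA = 72.9 · 0.8192

59.7197 %


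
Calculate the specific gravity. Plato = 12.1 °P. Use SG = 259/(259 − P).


SG = 259/(259 − 12.1)

1.0490


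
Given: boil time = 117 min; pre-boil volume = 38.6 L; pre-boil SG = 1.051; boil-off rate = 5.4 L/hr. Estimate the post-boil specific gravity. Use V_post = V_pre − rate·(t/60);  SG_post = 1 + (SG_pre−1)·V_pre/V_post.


V_post = 38.6 − 5.4·(117/60) = 28.0700
SG_post = 1 + (1.051 − 1)·38.6/28.0700

1.0701


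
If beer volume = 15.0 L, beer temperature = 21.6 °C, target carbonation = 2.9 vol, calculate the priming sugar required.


residual = 14.695·(0.01821 + 0.09011·e^(−0.04·T));  sugar = (target − residual)·4.0·V
residual = 14.695·(0.01821 + 0.09011·e^(−0.04·21.6)) = 0.8257
sugar = (2.9 − 0.8257)·4.0·15.0

124.4582 g


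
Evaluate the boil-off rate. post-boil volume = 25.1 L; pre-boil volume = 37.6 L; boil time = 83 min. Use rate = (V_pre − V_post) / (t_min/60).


rate = (37.6 − 25.1) / (83/60)

9.0361 L/hr


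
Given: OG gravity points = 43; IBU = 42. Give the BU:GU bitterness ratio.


BU:GU = IBU / OG_points
BU:GU = 42 / 43

0.9767


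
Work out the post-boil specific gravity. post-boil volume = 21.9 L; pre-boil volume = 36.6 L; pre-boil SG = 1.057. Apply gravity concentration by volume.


SG_post = 1 + (SG_pre − 1)·V_pre/V_post
pts_pre = (1.057 − 1)·1000 = 57.0000
pts_post = 57.0000·36.6/21.9 = 95.2603
SG_post = 1 + 95.2603/1000

1.0953


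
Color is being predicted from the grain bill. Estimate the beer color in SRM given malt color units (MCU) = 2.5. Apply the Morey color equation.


SRM = 1.4922 · MCU^0.6859
SRM = 1.4922 · 2.5^0.6859

2.7975 SRM


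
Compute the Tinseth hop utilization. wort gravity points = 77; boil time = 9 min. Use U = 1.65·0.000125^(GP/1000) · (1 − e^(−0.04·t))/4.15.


bigness = 1.65·0.000125^(77/1000) = 0.8259
boil_factor = (1 − e^(−0.04·9))/4.15 = 0.0728
U = 0.8259 · 0.0728

0.0602


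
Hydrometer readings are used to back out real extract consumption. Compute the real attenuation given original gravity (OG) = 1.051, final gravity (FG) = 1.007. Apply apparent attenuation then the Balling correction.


AA = (OG−FG)/(OG−1)·100;  RA = AA·0.8192
AA = (1.051 − 1.007)/(1.051 − 1)·100 = 86.2745
RA = 86.2745·0.8192

70.6761 %


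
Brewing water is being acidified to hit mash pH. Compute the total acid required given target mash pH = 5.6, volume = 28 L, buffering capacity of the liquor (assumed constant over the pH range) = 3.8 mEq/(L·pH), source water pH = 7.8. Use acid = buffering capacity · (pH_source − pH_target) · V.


acid = 3.8 · (7.8 − 5.6) · 28

234.0800 mEq


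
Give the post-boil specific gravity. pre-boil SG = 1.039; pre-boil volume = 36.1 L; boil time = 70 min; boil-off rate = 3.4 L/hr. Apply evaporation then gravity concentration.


V_post = V_pre − rate·(t/60);  SG_post = 1 + (SG_pre−1)·V_pre/V_post
V_post = 36.1 − 3.4·(70/60) = 32.1333
SG_post = 1 + (1.039 − 1)·36.1/32.1333

1.0438


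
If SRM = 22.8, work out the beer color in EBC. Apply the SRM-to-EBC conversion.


EBC = SRM · 1.97
EBC = 22.8 · 1.97

44.9160 EBC


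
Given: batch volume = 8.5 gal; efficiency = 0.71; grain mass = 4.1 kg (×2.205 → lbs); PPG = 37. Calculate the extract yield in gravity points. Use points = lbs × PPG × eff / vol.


lbs = 4.1 × 2.205 = 9.0405
points = 9.0405 × 37 × 0.71 / 8.5

27.9405 points


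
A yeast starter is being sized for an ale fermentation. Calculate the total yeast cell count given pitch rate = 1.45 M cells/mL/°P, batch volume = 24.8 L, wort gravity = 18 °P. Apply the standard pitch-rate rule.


cells (billions) = rate · V_L · °P
cells = 1.45 · 24.8 · 18

647.2800 billion cells


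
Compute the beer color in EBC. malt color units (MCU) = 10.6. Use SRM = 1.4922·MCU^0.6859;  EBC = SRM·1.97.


SRM = 1.4922·10.6^0.6859 = 7.5350
EBC = 7.5350·1.97

14.8440 EBC


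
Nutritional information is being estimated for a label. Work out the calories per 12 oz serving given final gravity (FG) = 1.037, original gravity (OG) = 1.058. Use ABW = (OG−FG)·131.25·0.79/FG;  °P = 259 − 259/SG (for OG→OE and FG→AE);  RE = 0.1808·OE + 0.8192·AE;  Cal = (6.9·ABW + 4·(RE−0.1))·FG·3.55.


ABW = (1.058 − 1.037)·131.25·0.79/1.037 = 2.0997
OE = 259 − 259/1.058 = 14.1985 °P
AE = 259 − 259/1.037 = 9.2411 °P
RE = 0.1808·14.1985 + 0.8192·9.2411 = 10.1374 °P
Cal = (6.9·2.0997 + 4·(10.1374−0.1))·1.037·3.55

201.1408 kcal


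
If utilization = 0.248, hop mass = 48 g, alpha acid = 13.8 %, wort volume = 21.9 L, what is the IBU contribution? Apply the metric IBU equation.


IBU = (α/100)·mass·U·1000 / V
IBU = (13.8/100)·48·0.248·1000 / 21.9

75.0115 IBU


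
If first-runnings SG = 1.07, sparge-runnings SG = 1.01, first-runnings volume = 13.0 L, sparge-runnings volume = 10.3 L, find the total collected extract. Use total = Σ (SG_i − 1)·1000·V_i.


first = (1.07 − 1)·1000·13.0 = 910.0000
sparge = (1.01 − 1)·1000·10.3 = 103.0000
total = 910.0000 + 103.0000

1013.0000 gravity·L


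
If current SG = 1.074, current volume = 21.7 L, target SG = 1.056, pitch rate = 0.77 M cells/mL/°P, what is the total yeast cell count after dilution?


V_w = V·((SG_c−1)/(SG_t−1)−1);  °P = 259 − 259/SG_t;  cells = rate·(V+V_w)·°P
V_w = 21.7·((1.074−1)/(1.056−1)−1) = 6.9750
V_final = 21.7 + 6.9750 = 28.6750
°P = 259 − 259/1.056 = 13.7348
cells = 0.77·28.6750·13.7348

303.2620 billion cells


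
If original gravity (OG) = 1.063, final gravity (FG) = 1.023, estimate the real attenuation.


AA = (OG−FG)/(OG−1)·100;  RA = AA·0.8192
AA = (1.063 − 1.023)/(1.063 − 1)·100 = 63.4921
RA = 63.4921·0.8192

52.0127 %


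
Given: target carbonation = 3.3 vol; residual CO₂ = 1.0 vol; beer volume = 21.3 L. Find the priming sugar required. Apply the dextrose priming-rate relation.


sugar = (target − residual)·4.0·V
sugar = (3.3 − 1.0)·4.0·21.3

195.9600 g


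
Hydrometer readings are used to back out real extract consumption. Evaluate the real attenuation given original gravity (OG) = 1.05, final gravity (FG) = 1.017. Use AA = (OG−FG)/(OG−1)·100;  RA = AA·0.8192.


AA = (1.05 − 1.017)/(1.05 − 1)·100 = 66.0000
RA = 66.0000·0.8192

54.0672 %


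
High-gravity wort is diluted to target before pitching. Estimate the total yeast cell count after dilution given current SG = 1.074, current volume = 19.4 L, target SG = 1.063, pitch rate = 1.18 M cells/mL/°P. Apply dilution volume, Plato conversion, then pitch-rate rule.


V_w = V·((SG_c−1)/(SG_t−1)−1);  °P = 259 − 259/SG_t;  cells = rate·(V+V_w)·°P
V_w = 19.4·((1.074−1)/(1.063−1)−1) = 3.3873
V_final = 19.4 + 3.3873 = 22.7873
°P = 259 − 259/1.063 = 15.3500
cells = 1.18·22.7873·15.3500

412.7451 billion cells


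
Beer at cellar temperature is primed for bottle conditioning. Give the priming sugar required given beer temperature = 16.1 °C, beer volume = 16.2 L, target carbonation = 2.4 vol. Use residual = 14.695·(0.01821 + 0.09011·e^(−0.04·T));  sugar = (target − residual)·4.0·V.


residual = 14.695·(0.01821 + 0.09011·e^(−0.04·16.1)) = 0.9630
sugar = (2.4 − 0.9630)·4.0·16.2

93.1156 g


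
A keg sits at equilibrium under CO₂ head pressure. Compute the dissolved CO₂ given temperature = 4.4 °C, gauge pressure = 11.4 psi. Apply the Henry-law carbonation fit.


vols = (P + 14.695)·(0.01821 + 0.09011·e^(−0.04·T))
vols = (11.4 + 14.695)·(0.01821 + 0.09011·e^(−0.04·4.4))

2.4471 volumes


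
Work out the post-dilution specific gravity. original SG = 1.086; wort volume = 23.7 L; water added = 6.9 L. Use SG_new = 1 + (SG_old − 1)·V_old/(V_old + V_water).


pts = (1.086 − 1)·1000·23.7/(23.7 + 6.9) = 66.6078
SG_new = 1 + 66.6078/1000

1.0666


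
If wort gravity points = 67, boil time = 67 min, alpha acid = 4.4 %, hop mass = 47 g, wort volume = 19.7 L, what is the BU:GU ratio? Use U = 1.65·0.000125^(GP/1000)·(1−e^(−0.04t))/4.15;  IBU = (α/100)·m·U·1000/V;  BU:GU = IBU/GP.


U = 1.65·0.000125^(67/1000)·(1−e^(−0.04·67))/4.15 = 0.2028
IBU = (4.4/100)·47·0.2028·1000/19.7 = 21.2896
BU:GU = 21.2896/67

0.3178


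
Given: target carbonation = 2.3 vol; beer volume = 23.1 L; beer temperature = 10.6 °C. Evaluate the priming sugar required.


residual = 14.695·(0.01821 + 0.09011·e^(−0.04·T));  sugar = (target − residual)·4.0·V
residual = 14.695·(0.01821 + 0.09011·e^(−0.04·10.6)) = 1.1342
sugar = (2.3 − 1.1342)·4.0·23.1

107.7234 g


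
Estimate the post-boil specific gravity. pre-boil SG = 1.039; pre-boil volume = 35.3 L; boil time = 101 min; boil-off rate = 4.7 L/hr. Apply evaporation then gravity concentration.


V_post = V_pre − rate·(t/60);  SG_post = 1 + (SG_pre−1)·V_pre/V_post
V_post = 35.3 − 4.7·(101/60) = 27.3883
SG_post = 1 + (1.039 − 1)·35.3/27.3883

1.0503


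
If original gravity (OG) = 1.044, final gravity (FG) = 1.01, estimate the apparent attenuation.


AA = (OG − FG)/(OG − 1) · 100
AA = (1.044 − 1.01)/(1.044 − 1) · 100

77.2727 %


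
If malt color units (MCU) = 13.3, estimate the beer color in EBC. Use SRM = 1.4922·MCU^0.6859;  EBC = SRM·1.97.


SRM = 1.4922·13.3^0.6859 = 8.8039
EBC = 8.8039·1.97

17.3438 EBC


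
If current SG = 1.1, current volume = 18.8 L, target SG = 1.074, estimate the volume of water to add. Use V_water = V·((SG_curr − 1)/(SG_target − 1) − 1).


V_water = 18.8·((1.1 − 1)/(1.074 − 1) − 1)

6.6054 L


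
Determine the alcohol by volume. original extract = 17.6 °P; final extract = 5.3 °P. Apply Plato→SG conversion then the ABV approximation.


SG = 259/(259 − P);  ABV = (OG − FG)·131.25
OG = 259/(259 − 17.6) = 1.0729
FG = 259/(259 − 5.3) = 1.0209
ABV = (1.0729 − 1.0209)·131.25

6.8273 % ABV


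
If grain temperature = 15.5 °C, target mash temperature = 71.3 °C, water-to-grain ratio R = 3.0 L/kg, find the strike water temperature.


T_strike = (0.41/R)·(T_mash − T_grain) + T_mash
T_strike = (0.41/3.0)·(71.3 − 15.5) + 71.3

78.9260 °C


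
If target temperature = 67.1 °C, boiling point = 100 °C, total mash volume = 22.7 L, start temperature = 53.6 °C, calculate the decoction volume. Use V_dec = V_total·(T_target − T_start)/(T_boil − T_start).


V_dec = 22.7·(67.1 − 53.6)/(100 − 53.6)

6.6045 L


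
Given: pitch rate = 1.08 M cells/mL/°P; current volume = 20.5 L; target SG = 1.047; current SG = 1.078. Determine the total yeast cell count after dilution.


V_w = V·((SG_c−1)/(SG_t−1)−1);  °P = 259 − 259/SG_t;  cells = rate·(V+V_w)·°P
V_w = 20.5·((1.078−1)/(1.047−1)−1) = 13.5213
V_final = 20.5 + 13.5213 = 34.0213
°P = 259 − 259/1.047 = 11.6266
cells = 1.08·34.0213·11.6266

427.1942 billion cells


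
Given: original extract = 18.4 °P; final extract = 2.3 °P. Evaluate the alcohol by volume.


SG = 259/(259 − P);  ABV = (OG − FG)·131.25
OG = 259/(259 − 18.4) = 1.0765
FG = 259/(259 − 2.3) = 1.0090
ABV = (1.0765 − 1.0090)·131.25

8.8614 % ABV


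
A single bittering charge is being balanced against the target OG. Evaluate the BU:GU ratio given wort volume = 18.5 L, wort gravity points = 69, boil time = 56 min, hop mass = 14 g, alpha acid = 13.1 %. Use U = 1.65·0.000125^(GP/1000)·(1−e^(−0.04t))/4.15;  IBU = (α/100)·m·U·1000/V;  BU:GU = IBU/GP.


U = 1.65·0.000125^(69/1000)·(1−e^(−0.04·56))/4.15 = 0.1911
IBU = (13.1/100)·14·0.1911·1000/18.5 = 18.9437
BU:GU = 18.9437/69

0.2745


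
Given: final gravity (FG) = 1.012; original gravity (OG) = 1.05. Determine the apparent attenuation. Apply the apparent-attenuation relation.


AA = (OG − FG)/(OG − 1) · 100
AA = (1.05 − 1.012)/(1.05 − 1) · 100

76.0000 %


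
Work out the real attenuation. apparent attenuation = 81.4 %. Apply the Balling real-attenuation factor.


RA = AA · 0.8192
RA = 81.4 · 0.8192

66.6829 %


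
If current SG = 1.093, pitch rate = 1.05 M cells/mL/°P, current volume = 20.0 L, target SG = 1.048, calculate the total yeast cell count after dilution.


V_w = V·((SG_c−1)/(SG_t−1)−1);  °P = 259 − 259/SG_t;  cells = rate·(V+V_w)·°P
V_w = 20.0·((1.093−1)/(1.048−1)−1) = 18.7500
V_final = 20.0 + 18.7500 = 38.7500
°P = 259 − 259/1.048 = 11.8626
cells = 1.05·38.7500·11.8626

482.6594 billion cells


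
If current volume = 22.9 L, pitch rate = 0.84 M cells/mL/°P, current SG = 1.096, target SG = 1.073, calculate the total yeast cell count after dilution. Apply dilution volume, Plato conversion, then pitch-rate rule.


V_w = V·((SG_c−1)/(SG_t−1)−1);  °P = 259 − 259/SG_t;  cells = rate·(V+V_w)·°P
V_w = 22.9·((1.096−1)/(1.073−1)−1) = 7.2151
V_final = 22.9 + 7.2151 = 30.1151
°P = 259 − 259/1.073 = 17.6207
cells = 0.84·30.1151·17.6207

445.7446 billion cells


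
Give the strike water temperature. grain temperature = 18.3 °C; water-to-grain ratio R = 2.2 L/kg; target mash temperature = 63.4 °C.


T_strike = (0.41/R)·(T_mash − T_grain) + T_mash
T_strike = (0.41/2.2)·(63.4 − 18.3) + 63.4

71.8050 °C


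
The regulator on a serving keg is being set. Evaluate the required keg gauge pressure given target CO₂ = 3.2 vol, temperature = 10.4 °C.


psi = vols/(0.01821 + 0.09011·e^(−0.04·T)) − 14.695
psi = 3.2/(0.01821 + 0.09011·e^(−0.04·10.4)) − 14.695

26.5135 psi


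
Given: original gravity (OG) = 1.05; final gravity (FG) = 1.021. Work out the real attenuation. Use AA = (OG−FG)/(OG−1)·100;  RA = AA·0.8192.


AA = (1.05 − 1.021)/(1.05 − 1)·100 = 58.0000
RA = 58.0000·0.8192

47.5136 %


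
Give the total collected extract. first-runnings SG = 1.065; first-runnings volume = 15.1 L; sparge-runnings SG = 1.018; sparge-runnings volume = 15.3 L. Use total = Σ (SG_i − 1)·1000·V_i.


first = (1.065 − 1)·1000·15.1 = 981.5000
sparge = (1.018 − 1)·1000·15.3 = 275.4000
total = 981.5000 + 275.4000

1256.9000 gravity·L


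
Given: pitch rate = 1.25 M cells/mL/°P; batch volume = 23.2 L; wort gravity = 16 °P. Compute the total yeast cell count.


cells (billions) = rate · V_L · °P
cells = 1.25 · 23.2 · 16

464.0000 billion cells


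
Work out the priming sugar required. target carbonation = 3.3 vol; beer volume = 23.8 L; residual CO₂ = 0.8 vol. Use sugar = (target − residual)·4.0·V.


sugar = (3.3 − 0.8)·4.0·23.8

238.0000 g


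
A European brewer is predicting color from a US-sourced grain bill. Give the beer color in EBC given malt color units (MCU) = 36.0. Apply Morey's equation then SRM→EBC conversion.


SRM = 1.4922·MCU^0.6859;  EBC = SRM·1.97
SRM = 1.4922·36.0^0.6859 = 17.4299
EBC = 17.4299·1.97

34.3369 EBC


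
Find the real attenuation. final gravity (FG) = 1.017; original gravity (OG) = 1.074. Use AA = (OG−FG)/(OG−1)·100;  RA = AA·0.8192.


AA = (1.074 − 1.017)/(1.074 − 1)·100 = 77.0270
RA = 77.0270·0.8192

63.1005 %


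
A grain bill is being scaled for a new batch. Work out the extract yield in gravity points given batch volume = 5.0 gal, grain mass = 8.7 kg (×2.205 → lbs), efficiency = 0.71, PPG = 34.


points = lbs × PPG × eff / vol
lbs = 8.7 × 2.205 = 19.1835
points = 19.1835 × 34 × 0.71 / 5.0

92.6179 points


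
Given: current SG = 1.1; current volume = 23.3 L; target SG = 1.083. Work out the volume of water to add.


V_water = V·((SG_curr − 1)/(SG_target − 1) − 1)
V_water = 23.3·((1.1 − 1)/(1.083 − 1) − 1)

4.7723 L


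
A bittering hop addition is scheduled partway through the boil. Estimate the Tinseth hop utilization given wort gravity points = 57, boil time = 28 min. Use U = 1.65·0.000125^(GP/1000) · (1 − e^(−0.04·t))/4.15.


bigness = 1.65·0.000125^(57/1000) = 0.9886
boil_factor = (1 − e^(−0.04·28))/4.15 = 0.1623
U = 0.9886 · 0.1623

0.1605


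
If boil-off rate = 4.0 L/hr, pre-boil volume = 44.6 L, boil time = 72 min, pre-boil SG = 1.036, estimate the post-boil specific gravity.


V_post = V_pre − rate·(t/60);  SG_post = 1 + (SG_pre−1)·V_pre/V_post
V_post = 44.6 − 4.0·(72/60) = 39.8000
SG_post = 1 + (1.036 − 1)·44.6/39.8000

1.0403


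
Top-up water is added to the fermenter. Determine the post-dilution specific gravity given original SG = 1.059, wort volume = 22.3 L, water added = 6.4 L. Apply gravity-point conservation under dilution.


SG_new = 1 + (SG_old − 1)·V_old/(V_old + V_water)
pts = (1.059 − 1)·1000·22.3/(22.3 + 6.4) = 45.8432
SG_new = 1 + 45.8432/1000

1.0458


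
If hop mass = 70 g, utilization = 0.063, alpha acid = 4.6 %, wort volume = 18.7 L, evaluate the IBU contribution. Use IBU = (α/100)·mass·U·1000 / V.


IBU = (4.6/100)·70·0.063·1000 / 18.7

10.8481 IBU


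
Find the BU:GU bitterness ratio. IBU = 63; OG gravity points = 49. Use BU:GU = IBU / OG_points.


BU:GU = 63 / 49

1.2857


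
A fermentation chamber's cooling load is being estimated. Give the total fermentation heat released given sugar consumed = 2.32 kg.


Q = m_sugar · 590 kJ/kg
Q = 2.32 · 590

1368.8000 kJ


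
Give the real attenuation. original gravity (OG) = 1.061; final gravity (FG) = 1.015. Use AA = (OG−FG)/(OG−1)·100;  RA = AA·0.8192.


AA = (1.061 − 1.015)/(1.061 − 1)·100 = 75.4098
RA = 75.4098·0.8192

61.7757 %


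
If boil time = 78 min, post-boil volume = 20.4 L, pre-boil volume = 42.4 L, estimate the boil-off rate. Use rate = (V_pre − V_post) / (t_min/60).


rate = (42.4 − 20.4) / (78/60)

16.9231 L/hr


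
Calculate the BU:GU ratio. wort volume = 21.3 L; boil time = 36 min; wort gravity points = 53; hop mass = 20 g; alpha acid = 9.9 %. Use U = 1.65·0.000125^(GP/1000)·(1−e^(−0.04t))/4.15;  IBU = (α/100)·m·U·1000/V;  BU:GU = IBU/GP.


U = 1.65·0.000125^(53/1000)·(1−e^(−0.04·36))/4.15 = 0.1884
IBU = (9.9/100)·20·0.1884·1000/21.3 = 17.5155
BU:GU = 17.5155/53

0.3305


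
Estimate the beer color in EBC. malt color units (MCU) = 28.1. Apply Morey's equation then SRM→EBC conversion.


SRM = 1.4922·MCU^0.6859;  EBC = SRM·1.97
SRM = 1.4922·28.1^0.6859 = 14.7060
EBC = 14.7060·1.97

28.9708 EBC


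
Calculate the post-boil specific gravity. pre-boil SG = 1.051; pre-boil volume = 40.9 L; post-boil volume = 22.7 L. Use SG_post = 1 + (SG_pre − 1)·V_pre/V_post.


pts_pre = (1.051 − 1)·1000 = 51.0000
pts_post = 51.0000·40.9/22.7 = 91.8899
SG_post = 1 + 91.8899/1000

1.0919


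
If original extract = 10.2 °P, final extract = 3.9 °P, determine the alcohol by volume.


SG = 259/(259 − P);  ABV = (OG − FG)·131.25
OG = 259/(259 − 10.2) = 1.0410
FG = 259/(259 − 3.9) = 1.0153
ABV = (1.0410 − 1.0153)·131.25

3.3743 % ABV


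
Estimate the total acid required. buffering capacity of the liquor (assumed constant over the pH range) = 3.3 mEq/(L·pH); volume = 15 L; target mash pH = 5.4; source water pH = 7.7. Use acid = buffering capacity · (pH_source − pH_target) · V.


acid = 3.3 · (7.7 − 5.4) · 15

113.8500 mEq


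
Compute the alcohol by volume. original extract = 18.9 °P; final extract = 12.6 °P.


SG = 259/(259 − P);  ABV = (OG − FG)·131.25
OG = 259/(259 − 18.9) = 1.0787
FG = 259/(259 − 12.6) = 1.0511
ABV = (1.0787 − 1.0511)·131.25

3.6200 % ABV


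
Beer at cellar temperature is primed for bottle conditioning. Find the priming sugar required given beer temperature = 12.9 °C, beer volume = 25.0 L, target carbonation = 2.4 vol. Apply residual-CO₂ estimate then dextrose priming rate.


residual = 14.695·(0.01821 + 0.09011·e^(−0.04·T));  sugar = (target − residual)·4.0·V
residual = 14.695·(0.01821 + 0.09011·e^(−0.04·12.9)) = 1.0580
sugar = (2.4 − 1.0580)·4.0·25.0

134.2005 g


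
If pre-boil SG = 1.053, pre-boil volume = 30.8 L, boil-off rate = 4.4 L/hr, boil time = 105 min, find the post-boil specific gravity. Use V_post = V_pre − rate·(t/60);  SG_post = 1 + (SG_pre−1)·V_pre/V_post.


V_post = 30.8 − 4.4·(105/60) = 23.1000
SG_post = 1 + (1.053 − 1)·30.8/23.1000

1.0707


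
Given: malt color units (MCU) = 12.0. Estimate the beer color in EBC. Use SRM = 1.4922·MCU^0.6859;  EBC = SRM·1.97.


SRM = 1.4922·12.0^0.6859 = 8.2042
EBC = 8.2042·1.97

16.1623 EBC


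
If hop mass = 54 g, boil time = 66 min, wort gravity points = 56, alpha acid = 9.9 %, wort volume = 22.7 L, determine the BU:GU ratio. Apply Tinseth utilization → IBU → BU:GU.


U = 1.65·0.000125^(GP/1000)·(1−e^(−0.04t))/4.15;  IBU = (α/100)·m·U·1000/V;  BU:GU = IBU/GP
U = 1.65·0.000125^(56/1000)·(1−e^(−0.04·66))/4.15 = 0.2232
IBU = (9.9/100)·54·0.2232·1000/22.7 = 52.5669
BU:GU = 52.5669/56

0.9387


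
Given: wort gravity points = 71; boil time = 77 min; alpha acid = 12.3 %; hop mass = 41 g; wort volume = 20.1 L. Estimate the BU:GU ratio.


U = 1.65·0.000125^(GP/1000)·(1−e^(−0.04t))/4.15;  IBU = (α/100)·m·U·1000/V;  BU:GU = IBU/GP
U = 1.65·0.000125^(71/1000)·(1−e^(−0.04·77))/4.15 = 0.2004
IBU = (12.3/100)·41·0.2004·1000/20.1 = 50.2778
BU:GU = 50.2778/71

0.7081


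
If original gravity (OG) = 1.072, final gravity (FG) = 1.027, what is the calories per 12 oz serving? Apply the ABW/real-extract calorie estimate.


ABW = (OG−FG)·131.25·0.79/FG;  °P = 259 − 259/SG (for OG→OE and FG→AE);  RE = 0.1808·OE + 0.8192·AE;  Cal = (6.9·ABW + 4·(RE−0.1))·FG·3.55
ABW = (1.072 − 1.027)·131.25·0.79/1.027 = 4.5433
OE = 259 − 259/1.072 = 17.3955 °P
AE = 259 − 259/1.027 = 6.8092 °P
RE = 0.1808·17.3955 + 0.8192·6.8092 = 8.7232 °P
Cal = (6.9·4.5433 + 4·(8.7232−0.1))·1.027·3.55

240.0473 kcal


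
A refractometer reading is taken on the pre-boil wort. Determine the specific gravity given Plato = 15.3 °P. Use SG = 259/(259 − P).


SG = 259/(259 − 15.3)

1.0628


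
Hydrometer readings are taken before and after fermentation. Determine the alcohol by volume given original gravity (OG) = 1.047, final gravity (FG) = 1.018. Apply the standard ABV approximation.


ABV = (OG − FG) · 131.25
ABV = (1.047 − 1.018) · 131.25

3.8062 % ABV


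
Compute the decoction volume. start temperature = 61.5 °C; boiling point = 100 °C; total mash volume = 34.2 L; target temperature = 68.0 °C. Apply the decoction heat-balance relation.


V_dec = V_total·(T_target − T_start)/(T_boil − T_start)
V_dec = 34.2·(68.0 − 61.5)/(100 − 61.5)

5.7740 L


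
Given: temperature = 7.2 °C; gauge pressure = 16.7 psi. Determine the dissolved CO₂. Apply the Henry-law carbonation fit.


vols = (P + 14.695)·(0.01821 + 0.09011·e^(−0.04·T))
vols = (16.7 + 14.695)·(0.01821 + 0.09011·e^(−0.04·7.2))

2.6928 volumes


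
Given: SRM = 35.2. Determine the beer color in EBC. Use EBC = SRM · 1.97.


EBC = 35.2 · 1.97

69.3440 EBC


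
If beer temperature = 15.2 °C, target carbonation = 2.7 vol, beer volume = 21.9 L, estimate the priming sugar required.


residual = 14.695·(0.01821 + 0.09011·e^(−0.04·T));  sugar = (target − residual)·4.0·V
residual = 14.695·(0.01821 + 0.09011·e^(−0.04·15.2)) = 0.9885
sugar = (2.7 − 0.9885)·4.0·21.9

149.9254 g


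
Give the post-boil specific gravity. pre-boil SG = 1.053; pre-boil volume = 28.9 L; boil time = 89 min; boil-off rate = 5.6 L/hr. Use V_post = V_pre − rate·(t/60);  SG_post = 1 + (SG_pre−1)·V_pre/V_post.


V_post = 28.9 − 5.6·(89/60) = 20.5933
SG_post = 1 + (1.053 − 1)·28.9/20.5933

1.0744


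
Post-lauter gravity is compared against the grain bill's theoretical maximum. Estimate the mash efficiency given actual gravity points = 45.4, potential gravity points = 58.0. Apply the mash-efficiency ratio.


efficiency = actual / potential × 100
efficiency = 45.4 / 58.0 × 100

78.2759 %


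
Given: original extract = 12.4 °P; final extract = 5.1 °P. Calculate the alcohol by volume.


SG = 259/(259 − P);  ABV = (OG − FG)·131.25
OG = 259/(259 − 12.4) = 1.0503
FG = 259/(259 − 5.1) = 1.0201
ABV = (1.0503 − 1.0201)·131.25

3.9634 % ABV


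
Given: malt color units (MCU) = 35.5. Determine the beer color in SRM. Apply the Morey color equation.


SRM = 1.4922 · MCU^0.6859
SRM = 1.4922 · 35.5^0.6859

17.2635 SRM


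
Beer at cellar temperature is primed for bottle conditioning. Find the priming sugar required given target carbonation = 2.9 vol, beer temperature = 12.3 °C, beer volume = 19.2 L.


residual = 14.695·(0.01821 + 0.09011·e^(−0.04·T));  sugar = (target − residual)·4.0·V
residual = 14.695·(0.01821 + 0.09011·e^(−0.04·12.3)) = 1.0772
sugar = (2.9 − 1.0772)·4.0·19.2

139.9915 g


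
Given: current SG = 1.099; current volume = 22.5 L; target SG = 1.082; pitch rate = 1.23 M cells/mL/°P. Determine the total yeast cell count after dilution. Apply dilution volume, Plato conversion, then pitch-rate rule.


V_w = V·((SG_c−1)/(SG_t−1)−1);  °P = 259 − 259/SG_t;  cells = rate·(V+V_w)·°P
V_w = 22.5·((1.099−1)/(1.082−1)−1) = 4.6646
V_final = 22.5 + 4.6646 = 27.1646
°P = 259 − 259/1.082 = 19.6285
cells = 1.23·27.1646·19.6285

655.8361 billion cells


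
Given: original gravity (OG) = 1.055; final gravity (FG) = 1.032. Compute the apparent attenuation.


AA = (OG − FG)/(OG − 1) · 100
AA = (1.055 − 1.032)/(1.055 − 1) · 100

41.8182 %


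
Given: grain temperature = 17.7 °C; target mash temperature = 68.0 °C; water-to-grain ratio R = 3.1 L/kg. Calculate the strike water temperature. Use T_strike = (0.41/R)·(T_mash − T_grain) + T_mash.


T_strike = (0.41/3.1)·(68.0 − 17.7) + 68.0

74.6526 °C


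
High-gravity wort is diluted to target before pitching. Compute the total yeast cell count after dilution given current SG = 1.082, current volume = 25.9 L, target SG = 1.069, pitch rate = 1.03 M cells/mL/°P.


V_w = V·((SG_c−1)/(SG_t−1)−1);  °P = 259 − 259/SG_t;  cells = rate·(V+V_w)·°P
V_w = 25.9·((1.082−1)/(1.069−1)−1) = 4.8797
V_final = 25.9 + 4.8797 = 30.7797
°P = 259 − 259/1.069 = 16.7175
cells = 1.03·30.7797·16.7175

529.9964 billion cells


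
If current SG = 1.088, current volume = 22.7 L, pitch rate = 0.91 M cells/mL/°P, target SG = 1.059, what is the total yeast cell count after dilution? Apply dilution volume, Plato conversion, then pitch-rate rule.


V_w = V·((SG_c−1)/(SG_t−1)−1);  °P = 259 − 259/SG_t;  cells = rate·(V+V_w)·°P
V_w = 22.7·((1.088−1)/(1.059−1)−1) = 11.1576
V_final = 22.7 + 11.1576 = 33.8576
°P = 259 − 259/1.059 = 14.4297
cells = 0.91·33.8576·14.4297

444.5839 billion cells


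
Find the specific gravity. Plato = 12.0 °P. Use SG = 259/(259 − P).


SG = 259/(259 − 12.0)

1.0486


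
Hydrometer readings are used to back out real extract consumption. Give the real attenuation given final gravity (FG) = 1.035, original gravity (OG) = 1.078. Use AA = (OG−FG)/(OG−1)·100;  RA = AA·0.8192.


AA = (1.078 − 1.035)/(1.078 − 1)·100 = 55.1282
RA = 55.1282·0.8192

45.1610 %


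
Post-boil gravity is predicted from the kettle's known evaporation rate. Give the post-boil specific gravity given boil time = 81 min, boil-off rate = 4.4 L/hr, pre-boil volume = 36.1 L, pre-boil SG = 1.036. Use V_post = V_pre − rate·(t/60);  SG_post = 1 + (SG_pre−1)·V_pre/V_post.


V_post = 36.1 − 4.4·(81/60) = 30.1600
SG_post = 1 + (1.036 − 1)·36.1/30.1600

1.0431


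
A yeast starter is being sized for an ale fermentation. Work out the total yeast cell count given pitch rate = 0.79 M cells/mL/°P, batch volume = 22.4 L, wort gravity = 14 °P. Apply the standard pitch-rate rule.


cells (billions) = rate · V_L · °P
cells = 0.79 · 22.4 · 14

247.7440 billion cells


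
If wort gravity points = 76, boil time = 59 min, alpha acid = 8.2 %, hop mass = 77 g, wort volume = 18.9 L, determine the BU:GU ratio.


U = 1.65·0.000125^(GP/1000)·(1−e^(−0.04t))/4.15;  IBU = (α/100)·m·U·1000/V;  BU:GU = IBU/GP
U = 1.65·0.000125^(76/1000)·(1−e^(−0.04·59))/4.15 = 0.1819
IBU = (8.2/100)·77·0.1819·1000/18.9 = 60.7534
BU:GU = 60.7534/76

0.7994


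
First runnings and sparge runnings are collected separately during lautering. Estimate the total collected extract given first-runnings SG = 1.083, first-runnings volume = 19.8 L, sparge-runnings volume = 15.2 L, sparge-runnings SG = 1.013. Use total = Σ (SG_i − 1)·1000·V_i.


first = (1.083 − 1)·1000·19.8 = 1643.4000
sparge = (1.013 − 1)·1000·15.2 = 197.6000
total = 1643.4000 + 197.6000

1841.0000 gravity·L


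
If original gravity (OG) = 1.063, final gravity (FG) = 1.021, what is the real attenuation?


AA = (OG−FG)/(OG−1)·100;  RA = AA·0.8192
AA = (1.063 − 1.021)/(1.063 − 1)·100 = 66.6667
RA = 66.6667·0.8192

54.6133 %


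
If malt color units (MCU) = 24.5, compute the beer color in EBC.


SRM = 1.4922·MCU^0.6859;  EBC = SRM·1.97
SRM = 1.4922·24.5^0.6859 = 13.3862
EBC = 13.3862·1.97

26.3707 EBC


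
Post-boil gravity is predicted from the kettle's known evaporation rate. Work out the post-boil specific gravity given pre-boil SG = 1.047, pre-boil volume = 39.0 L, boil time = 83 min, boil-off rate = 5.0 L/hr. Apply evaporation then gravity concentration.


V_post = V_pre − rate·(t/60);  SG_post = 1 + (SG_pre−1)·V_pre/V_post
V_post = 39.0 − 5.0·(83/60) = 32.0833
SG_post = 1 + (1.047 − 1)·39.0/32.0833

1.0571
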